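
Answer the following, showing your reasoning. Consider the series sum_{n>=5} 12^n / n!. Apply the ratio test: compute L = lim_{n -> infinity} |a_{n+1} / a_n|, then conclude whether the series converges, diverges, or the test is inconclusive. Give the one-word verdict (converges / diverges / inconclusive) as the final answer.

Let a_n denote the general term. Form the ratio a_{n+1}/a_n and simplify:
a_{n+1}/a_n = 12/(n + 1)
Take the limit as n -> infinity: L = 0.
Since L = 0 < 1, the ratio test implies the series converges.

converges


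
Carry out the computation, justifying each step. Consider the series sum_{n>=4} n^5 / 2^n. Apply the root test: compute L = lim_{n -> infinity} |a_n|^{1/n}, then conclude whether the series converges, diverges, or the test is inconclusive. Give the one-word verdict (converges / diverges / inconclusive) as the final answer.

Let a_n denote the general term. Form |a_n|^(1/n) and simplify:
|a_n|^(1/n) = n^(5/n)/2
Take the limit as n -> infinity: L = 1/2.
Since L = 1/2 < 1, the root test implies convergence.

converges


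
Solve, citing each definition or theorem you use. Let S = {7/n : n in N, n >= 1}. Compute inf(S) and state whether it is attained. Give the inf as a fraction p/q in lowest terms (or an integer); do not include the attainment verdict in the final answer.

Analysis:
- Values: 7, 7/2, 7/3, 7/4, ... strictly decreasing.
- The maximum is 7 (n=1); sup = 7 (attained).
- The set is bounded below by 0; 7/n -> 0 so 0 is the greatest lower bound.
- 0 is not in the set, so inf = 0 is not attained.
Conclusion: inf(S) = 0, not attained in S.

0


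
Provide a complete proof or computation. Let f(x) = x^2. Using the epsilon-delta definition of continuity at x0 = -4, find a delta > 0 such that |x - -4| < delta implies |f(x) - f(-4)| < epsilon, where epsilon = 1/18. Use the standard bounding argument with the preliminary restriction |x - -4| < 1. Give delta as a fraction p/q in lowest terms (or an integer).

Factor: |x^2 - (-4)^2| = |x - -4| * |x + -4|.
Impose |x - -4| < 1 first. Then |x + -4| = |(x - -4) + 2*(-4)| <= |x - -4| + 2*|-4| < 1 + 8 = 9.
So |x^2 - (-4)^2| < delta * 9.
We need delta * 9 <= 1/18, i.e. delta <= 1/18/9 = 1/162.
Since 1/162 < 1, this is tighter than 1; take delta = 1/162.
So delta = 1/162 works.

1/162


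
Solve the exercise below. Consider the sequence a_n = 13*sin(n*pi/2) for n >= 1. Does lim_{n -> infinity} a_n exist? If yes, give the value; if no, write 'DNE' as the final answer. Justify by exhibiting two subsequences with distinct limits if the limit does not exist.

Examine the behaviour of a_n along subsequences.
a_{4k+1} = 13*sin(pi/2 + 2k*pi) = 13 -> 13. a_{4k+3} = 13*sin(3pi/2 + 2k*pi) = -13 -> -13.
Since these two subsequential limits are 13 and -13, distinct, the full sequence cannot converge (a convergent sequence has all subsequences tending to the same limit). So lim a_n does not exist.

DNE


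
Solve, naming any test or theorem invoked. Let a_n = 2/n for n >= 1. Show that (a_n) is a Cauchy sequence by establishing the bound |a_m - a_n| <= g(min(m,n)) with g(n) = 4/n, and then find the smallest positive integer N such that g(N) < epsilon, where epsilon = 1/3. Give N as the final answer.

For any m, n >= 1, by the triangle inequality:
|a_m - a_n| = |2/m - 2/n| <= 2*1/m + 2*1/n <= 4/min(m,n).
So g(n) = 4/n bounds the Cauchy difference. Since g(n) -> 0, (a_n) is Cauchy.
Now solve g(N) < 1/3: 4/N < 1/3 <=> N > 4 / (1/3) = 12.
The smallest integer strictly greater than 12 is N = 13.
Check: g(13) = 4/13 = 4/13 < 1/3; g(12) = 1/3 >= 1/3. So N = 13.

13


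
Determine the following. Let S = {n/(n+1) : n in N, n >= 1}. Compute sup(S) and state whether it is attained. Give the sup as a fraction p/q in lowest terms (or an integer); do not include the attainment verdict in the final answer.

Analysis:
- Values: 1/2, 2/3, 3/4, 4/5, ... strictly increasing.
- Minimum is 1/2 (n=1); inf = 1/2 (attained).
- n/(n+1) = 1 - 1/(n+1) -> 1 from below as n -> infinity, and never equals 1.
- So sup = 1 (not attained).
Conclusion: sup(S) = 1, not attained in S.

1


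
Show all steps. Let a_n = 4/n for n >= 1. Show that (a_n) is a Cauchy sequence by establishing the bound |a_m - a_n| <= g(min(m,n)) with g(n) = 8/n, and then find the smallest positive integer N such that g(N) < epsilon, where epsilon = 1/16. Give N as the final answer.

For any m, n >= 1, by the triangle inequality:
|a_m - a_n| = |4/m - 4/n| <= 4*1/m + 4*1/n <= 8/min(m,n).
So g(n) = 8/n bounds the Cauchy difference. Since g(n) -> 0, (a_n) is Cauchy.
Now solve g(N) < 1/16: 8/N < 1/16 <=> N > 8 / (1/16) = 128.
The smallest integer strictly greater than 128 is N = 129.
Check: g(129) = 8/129 = 8/129 < 1/16; g(128) = 1/16 >= 1/16. So N = 129.

129


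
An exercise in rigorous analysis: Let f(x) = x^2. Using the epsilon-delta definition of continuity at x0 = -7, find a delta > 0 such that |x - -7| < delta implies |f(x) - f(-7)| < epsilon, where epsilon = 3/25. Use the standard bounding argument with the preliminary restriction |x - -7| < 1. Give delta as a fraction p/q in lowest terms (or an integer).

Factor: |x^2 - (-7)^2| = |x - -7| * |x + -7|.
Impose |x - -7| < 1 first. Then |x + -7| = |(x - -7) + 2*(-7)| <= |x - -7| + 2*|-7| < 1 + 14 = 15.
So |x^2 - (-7)^2| < delta * 15.
We need delta * 15 <= 3/25, i.e. delta <= 3/25/15 = 1/125.
Since 1/125 < 1, this is tighter than 1; take delta = 1/125.
So delta = 1/125 works.

1/125


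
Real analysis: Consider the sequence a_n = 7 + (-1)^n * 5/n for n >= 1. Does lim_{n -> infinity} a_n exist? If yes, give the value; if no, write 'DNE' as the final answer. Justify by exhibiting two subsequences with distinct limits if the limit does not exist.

Examine the behaviour of a_n along subsequences.
Even-n subsequence a_{2k} = 7 + 5/(2k) -> 7. Odd-n subsequence a_{2k+1} = 7 - 5/(2k+1) -> 7. Both tend to 7, which suggests the limit is 7; verify directly.
|a_n - 7| = |(-1)^n * 5/n| = 5/n for every n >= 1.
Given epsilon > 0, choose a positive integer N > 5/epsilon. Then for all n >= N, |a_n - 7| = 5/n <= 5/N < epsilon.
So by the definition of the limit, lim a_n exists and equals 7.

7


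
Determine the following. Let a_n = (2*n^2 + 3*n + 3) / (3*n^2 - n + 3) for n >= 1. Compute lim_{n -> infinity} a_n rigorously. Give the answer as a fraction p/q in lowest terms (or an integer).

Divide numerator and denominator by n^2, the highest power:
numerator / n^2 = 2 + 3/n + 3/n^2
denominator / n^2 = 3 - 1/n + 3/n^2
As n -> infinity, all terms of the form c/n^k (k >= 1) tend to 0.
So numerator / n^2 -> 2 and denominator / n^2 -> 3.
Therefore lim a_n = 2/3.

2/3


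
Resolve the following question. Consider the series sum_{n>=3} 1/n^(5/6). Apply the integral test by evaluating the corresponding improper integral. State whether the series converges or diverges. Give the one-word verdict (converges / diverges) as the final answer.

Let f(x) = x^(-5/6). Then f is positive, continuous, and decreasing on [3, infinity), so the integral test applies.
Compute the improper integral int_{3}^infinity f(x) dx:
  antiderivative F(x) = 6*x^(1/6).
  As x -> infinity, F(x) -> infinity (since p = 5/6 < 1).
  So the integral diverges. By the integral test, the series diverges.

diverges


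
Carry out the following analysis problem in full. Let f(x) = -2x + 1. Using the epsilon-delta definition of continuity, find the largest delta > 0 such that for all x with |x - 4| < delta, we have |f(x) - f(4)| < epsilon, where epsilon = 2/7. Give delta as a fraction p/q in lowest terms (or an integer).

We compute f(4) = -2*(4) + 1 = -7.
|f(x) - f(4)| = |-2x + 1 - (-7)| = |-2(x - 4)| = 2|x - 4|.
We need 2|x - 4| < 2/7, i.e. |x - 4| < 2/7 / 2 = 1/7.
So any delta <= 1/7 works. Conversely, if delta > 1/7, then x = 4 + 1/7 satisfies |x - 4| = 1/7 < delta but |f(x) - f(4)| = 2 * 1/7 = 2/7, which is not < 2/7; so no larger delta works.
Hence the largest such delta is 1/7.

1/7


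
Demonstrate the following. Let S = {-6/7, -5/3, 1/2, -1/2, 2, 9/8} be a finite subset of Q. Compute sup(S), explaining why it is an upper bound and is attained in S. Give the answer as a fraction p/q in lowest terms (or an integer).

S is finite, so sup(S) = max(S).
Sorted decreasing:
2, 9/8, 1/2, -1/2, -6/7, -5/3
The extremum is 2.
For every x in S, x <= 2. And 2 is in S, so it is attained.
Therefore sup(S) = 2.

2


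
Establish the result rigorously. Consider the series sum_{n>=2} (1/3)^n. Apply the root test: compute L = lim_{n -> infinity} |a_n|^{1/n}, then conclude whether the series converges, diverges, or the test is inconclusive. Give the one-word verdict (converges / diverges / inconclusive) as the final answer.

Let a_n denote the general term. Form |a_n|^(1/n) and simplify:
|a_n|^(1/n) = 1/3
Take the limit as n -> infinity: L = 1/3.
Since L = 1/3 < 1, the root test implies convergence.

converges


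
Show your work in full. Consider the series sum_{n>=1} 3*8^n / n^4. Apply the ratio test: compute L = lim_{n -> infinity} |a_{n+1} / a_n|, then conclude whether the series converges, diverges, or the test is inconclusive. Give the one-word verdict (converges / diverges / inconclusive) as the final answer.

Let a_n denote the general term. Form the ratio a_{n+1}/a_n and simplify:
a_{n+1}/a_n = 8*n^4/(n + 1)^4
Take the limit as n -> infinity: L = 8.
Since L = 8 > 1 (or L = infinity), the ratio test implies the series diverges.

diverges


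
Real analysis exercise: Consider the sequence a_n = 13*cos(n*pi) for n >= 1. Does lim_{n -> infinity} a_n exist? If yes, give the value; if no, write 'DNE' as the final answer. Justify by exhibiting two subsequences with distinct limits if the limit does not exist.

Examine the behaviour of a_n along subsequences.
cos(n*pi) = (-1)^n, so a_n = 13*(-1)^n. a_{2k} = 13 -> 13. a_{2k+1} = -13 -> -13.
Since these two subsequential limits are 13 and -13, distinct, the full sequence cannot converge (a convergent sequence has all subsequences tending to the same limit). So lim a_n does not exist.

DNE


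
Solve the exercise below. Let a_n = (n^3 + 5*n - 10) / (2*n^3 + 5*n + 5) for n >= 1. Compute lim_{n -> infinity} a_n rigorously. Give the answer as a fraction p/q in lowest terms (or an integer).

Divide numerator and denominator by n^3, the highest power:
numerator / n^3 = 1 + 5/n^2 - 10/n^3
denominator / n^3 = 2 + 5/n^2 + 5/n^3
As n -> infinity, all terms of the form c/n^k (k >= 1) tend to 0.
So numerator / n^3 -> 1 and denominator / n^3 -> 2.
Therefore lim a_n = 1/2.

1/2


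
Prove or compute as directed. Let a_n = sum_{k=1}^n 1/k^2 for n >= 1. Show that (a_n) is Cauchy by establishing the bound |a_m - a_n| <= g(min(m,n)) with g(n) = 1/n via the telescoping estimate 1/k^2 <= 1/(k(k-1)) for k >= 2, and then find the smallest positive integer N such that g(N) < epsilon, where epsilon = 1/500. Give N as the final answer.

For m > n >= 1: |a_m - a_n| = sum_{k=n+1}^m 1/k^2.
Use 1/k^2 <= 1/(k(k-1)) = 1/(k-1) - 1/k for k >= 2:
sum_{k=n+1}^m 1/k^2 <= sum_{k=n+1}^m (1/(k-1) - 1/k) = 1/n - 1/m <= 1/n.
By symmetry the same bound holds with n,m swapped, so |a_m - a_n| <= 1/min(m,n) = g(min(m,n)). Since g(n) -> 0, (a_n) is Cauchy.
Now solve g(N) < 1/500: 1/N < 1/500 <=> N > 1/(1/500) = 500.
The smallest integer strictly greater than 500 is N = 501.
Check: g(501) = 1/501 < 1/500; g(500) = 1/500 >= 1/500. So N = 501.

501


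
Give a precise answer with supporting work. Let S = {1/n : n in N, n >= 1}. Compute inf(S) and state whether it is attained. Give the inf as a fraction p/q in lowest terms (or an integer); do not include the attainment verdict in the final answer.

Analysis:
- Values: 1, 1/2, 1/3, 1/4, ... strictly decreasing.
- The maximum is 1 (n=1); sup = 1 (attained).
- The set is bounded below by 0; 1/n -> 0 so 0 is the greatest lower bound.
- 0 is not in the set, so inf = 0 is not attained.
Conclusion: inf(S) = 0, not attained in S.

0


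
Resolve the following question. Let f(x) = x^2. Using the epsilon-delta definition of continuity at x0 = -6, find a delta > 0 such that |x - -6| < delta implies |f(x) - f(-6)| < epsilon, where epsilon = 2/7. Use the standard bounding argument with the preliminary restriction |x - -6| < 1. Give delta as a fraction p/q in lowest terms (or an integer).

Factor: |x^2 - (-6)^2| = |x - -6| * |x + -6|.
Impose |x - -6| < 1 first. Then |x + -6| = |(x - -6) + 2*(-6)| <= |x - -6| + 2*|-6| < 1 + 12 = 13.
So |x^2 - (-6)^2| < delta * 13.
We need delta * 13 <= 2/7, i.e. delta <= 2/7/13 = 2/91.
Since 2/91 < 1, this is tighter than 1; take delta = 2/91.
So delta = 2/91 works.

2/91


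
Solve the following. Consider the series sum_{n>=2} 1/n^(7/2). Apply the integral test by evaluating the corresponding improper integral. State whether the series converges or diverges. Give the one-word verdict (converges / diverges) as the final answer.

Let f(x) = x^(-7/2). Then f is positive, continuous, and decreasing on [2, infinity), so the integral test applies.
Compute the improper integral int_{2}^infinity f(x) dx:
  antiderivative F(x) = -2/(5*x^(5/2)).
  As x -> infinity, F(x) -> 0 (since p = 7/2 > 1).
  So int = F(infinity) - F(2) = 0 - (-sqrt(2)/20) = sqrt(2)/20.
  Finite, so by the integral test, the series converges.

converges


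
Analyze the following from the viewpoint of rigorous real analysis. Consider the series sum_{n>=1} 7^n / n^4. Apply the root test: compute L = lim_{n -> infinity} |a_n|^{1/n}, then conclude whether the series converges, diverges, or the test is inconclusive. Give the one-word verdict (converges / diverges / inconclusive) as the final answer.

Let a_n denote the general term. Form |a_n|^(1/n) and simplify:
|a_n|^(1/n) = 7/n^(4/n)
Take the limit as n -> infinity: L = 7.
Since L = 7 > 1, the root test implies divergence.

diverges


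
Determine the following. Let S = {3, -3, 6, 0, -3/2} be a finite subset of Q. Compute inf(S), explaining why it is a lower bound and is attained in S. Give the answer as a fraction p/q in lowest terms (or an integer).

S is finite, so inf(S) = min(S).
Sorted increasing:
-3, -3/2, 0, 3, 6
The extremum is -3.
For every x in S, x >= -3. And -3 is in S, so it is attained.
Therefore inf(S) = -3.

-3


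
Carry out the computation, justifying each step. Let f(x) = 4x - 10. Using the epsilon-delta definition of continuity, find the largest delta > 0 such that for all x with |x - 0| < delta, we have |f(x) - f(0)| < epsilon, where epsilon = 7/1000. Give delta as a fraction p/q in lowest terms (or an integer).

We compute f(0) = 4*(0) - 10 = -10.
|f(x) - f(0)| = |4x - 10 - (-10)| = |4(x - 0)| = 4|x - 0|.
We need 4|x - 0| < 7/1000, i.e. |x - 0| < 7/1000 / 4 = 7/4000.
So any delta <= 7/4000 works. Conversely, if delta > 7/4000, then x = 0 + 7/4000 satisfies |x - 0| = 7/4000 < delta but |f(x) - f(0)| = 4 * 7/4000 = 7/1000, which is not < 7/1000; so no larger delta works.
Hence the largest such delta is 7/4000.

7/4000


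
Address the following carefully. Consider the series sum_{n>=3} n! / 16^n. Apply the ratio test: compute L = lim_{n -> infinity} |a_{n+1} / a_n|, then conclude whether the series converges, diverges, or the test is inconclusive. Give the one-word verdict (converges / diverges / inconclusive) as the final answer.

Let a_n denote the general term. Form the ratio a_{n+1}/a_n and simplify:
a_{n+1}/a_n = n/16 + 1/16
Take the limit as n -> infinity: L = infinity.
Since L = infinity > 1 (or L = infinity), the ratio test implies the series diverges.

diverges


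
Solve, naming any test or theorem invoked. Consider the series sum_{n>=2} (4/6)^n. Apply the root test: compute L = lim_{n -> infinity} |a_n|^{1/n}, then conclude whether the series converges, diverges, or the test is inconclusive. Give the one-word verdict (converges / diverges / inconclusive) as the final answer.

Let a_n denote the general term. Form |a_n|^(1/n) and simplify:
|a_n|^(1/n) = 2/3
Take the limit as n -> infinity: L = 2/3.
Since L = 2/3 < 1, the root test implies convergence.

converges


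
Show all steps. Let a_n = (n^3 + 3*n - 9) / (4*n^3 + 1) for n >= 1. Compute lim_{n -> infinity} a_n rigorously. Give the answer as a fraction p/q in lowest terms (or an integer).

Divide numerator and denominator by n^3, the highest power:
numerator / n^3 = 1 + 3/n^2 - 9/n^3
denominator / n^3 = 4 + n^(-3)
As n -> infinity, all terms of the form c/n^k (k >= 1) tend to 0.
So numerator / n^3 -> 1 and denominator / n^3 -> 4.
Therefore lim a_n = 1/4.

1/4


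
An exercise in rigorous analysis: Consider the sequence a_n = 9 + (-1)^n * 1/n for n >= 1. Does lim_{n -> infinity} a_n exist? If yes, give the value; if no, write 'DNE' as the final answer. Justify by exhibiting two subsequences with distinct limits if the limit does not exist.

Examine the behaviour of a_n along subsequences.
Even-n subsequence a_{2k} = 9 + 1/(2k) -> 9. Odd-n subsequence a_{2k+1} = 9 - 1/(2k+1) -> 9. Both tend to 9, which suggests the limit is 9; verify directly.
|a_n - 9| = |(-1)^n * 1/n| = 1/n for every n >= 1.
Given epsilon > 0, choose a positive integer N > 1/epsilon. Then for all n >= N, |a_n - 9| = 1/n <= 1/N < epsilon.
So by the definition of the limit, lim a_n exists and equals 9.

9


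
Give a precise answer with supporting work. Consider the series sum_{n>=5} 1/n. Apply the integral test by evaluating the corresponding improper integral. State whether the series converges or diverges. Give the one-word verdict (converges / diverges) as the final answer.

Let f(x) = 1/x. Then f is positive, continuous, and decreasing on [5, infinity), so the integral test applies.
Compute the improper integral int_{5}^infinity f(x) dx:
  antiderivative F(x) = log(x).
  As x -> infinity, log(x) -> infinity.
  So int = infinity - log(5) = infinity. By the integral test, the series diverges.

diverges


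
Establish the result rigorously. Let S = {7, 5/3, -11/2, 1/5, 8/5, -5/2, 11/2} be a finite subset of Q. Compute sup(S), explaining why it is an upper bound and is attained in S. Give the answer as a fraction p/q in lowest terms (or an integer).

S is finite, so sup(S) = max(S).
Sorted decreasing:
7, 11/2, 5/3, 8/5, 1/5, -5/2, -11/2
The extremum is 7.
For every x in S, x <= 7. And 7 is in S, so it is attained.
Therefore sup(S) = 7.

7


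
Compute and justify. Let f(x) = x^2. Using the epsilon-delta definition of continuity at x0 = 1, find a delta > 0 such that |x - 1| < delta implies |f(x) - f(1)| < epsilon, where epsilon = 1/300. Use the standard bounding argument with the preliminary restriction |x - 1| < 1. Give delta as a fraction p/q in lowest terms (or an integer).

Factor: |x^2 - (1)^2| = |x - 1| * |x + 1|.
Impose |x - 1| < 1 first. Then |x + 1| = |(x - 1) + 2*(1)| <= |x - 1| + 2*|1| < 1 + 2 = 3.
So |x^2 - (1)^2| < delta * 3.
We need delta * 3 <= 1/300, i.e. delta <= 1/300/3 = 1/900.
Since 1/900 < 1, this is tighter than 1; take delta = 1/900.
So delta = 1/900 works.

1/900


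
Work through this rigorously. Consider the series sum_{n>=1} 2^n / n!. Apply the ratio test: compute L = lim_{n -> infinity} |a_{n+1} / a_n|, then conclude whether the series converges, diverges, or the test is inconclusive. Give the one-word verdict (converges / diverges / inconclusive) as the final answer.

Let a_n denote the general term. Form the ratio a_{n+1}/a_n and simplify:
a_{n+1}/a_n = 2/(n + 1)
Take the limit as n -> infinity: L = 0.
Since L = 0 < 1, the ratio test implies the series converges.

converges


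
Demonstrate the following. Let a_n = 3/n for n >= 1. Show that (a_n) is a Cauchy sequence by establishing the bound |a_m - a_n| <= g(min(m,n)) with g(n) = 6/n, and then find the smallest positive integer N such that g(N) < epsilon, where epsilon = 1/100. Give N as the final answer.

For any m, n >= 1, by the triangle inequality:
|a_m - a_n| = |3/m - 3/n| <= 3*1/m + 3*1/n <= 6/min(m,n).
So g(n) = 6/n bounds the Cauchy difference. Since g(n) -> 0, (a_n) is Cauchy.
Now solve g(N) < 1/100: 6/N < 1/100 <=> N > 6 / (1/100) = 600.
The smallest integer strictly greater than 600 is N = 601.
Check: g(601) = 6/601 = 6/601 < 1/100; g(600) = 1/100 >= 1/100. So N = 601.

601


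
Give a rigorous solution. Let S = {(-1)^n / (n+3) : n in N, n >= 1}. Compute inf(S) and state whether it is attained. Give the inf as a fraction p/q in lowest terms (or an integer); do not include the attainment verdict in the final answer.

Analysis:
- Values: -1/4, 1/5, -1/6, 1/7, -1/8, ...
- Positive terms (even n): 1/(2+3), 1/(4+3), ... decreasing -> max = 1/5 (n=2).
- Negative terms (odd n): -1/(1+3), -1/(3+3), ... increasing -> min = -1/4 (n=1).
- So sup = 1/5 (attained at n=2); inf = -1/4 (attained at n=1).
Conclusion: inf(S) = -1/4, attained in S.

-1/4


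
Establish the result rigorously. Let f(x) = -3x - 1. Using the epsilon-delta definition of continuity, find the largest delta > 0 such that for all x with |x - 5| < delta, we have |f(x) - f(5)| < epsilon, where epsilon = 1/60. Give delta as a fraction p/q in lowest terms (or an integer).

We compute f(5) = -3*(5) - 1 = -16.
|f(x) - f(5)| = |-3x - 1 - (-16)| = |-3(x - 5)| = 3|x - 5|.
We need 3|x - 5| < 1/60, i.e. |x - 5| < 1/60 / 3 = 1/180.
So any delta <= 1/180 works. Conversely, if delta > 1/180, then x = 5 + 1/180 satisfies |x - 5| = 1/180 < delta but |f(x) - f(5)| = 3 * 1/180 = 1/60, which is not < 1/60; so no larger delta works.
Hence the largest such delta is 1/180.

1/180


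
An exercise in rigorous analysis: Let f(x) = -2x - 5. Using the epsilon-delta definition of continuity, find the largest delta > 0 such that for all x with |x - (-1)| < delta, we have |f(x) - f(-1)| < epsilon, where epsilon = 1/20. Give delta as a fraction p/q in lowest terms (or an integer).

We compute f(-1) = -2*(-1) - 5 = -3.
|f(x) - f(-1)| = |-2x - 5 - (-3)| = |-2(x - (-1))| = 2|x - (-1)|.
We need 2|x - (-1)| < 1/20, i.e. |x - (-1)| < 1/20 / 2 = 1/40.
So any delta <= 1/40 works. Conversely, if delta > 1/40, then x = -1 + 1/40 satisfies |x - (-1)| = 1/40 < delta but |f(x) - f(-1)| = 2 * 1/40 = 1/20, which is not < 1/20; so no larger delta works.
Hence the largest such delta is 1/40.

1/40


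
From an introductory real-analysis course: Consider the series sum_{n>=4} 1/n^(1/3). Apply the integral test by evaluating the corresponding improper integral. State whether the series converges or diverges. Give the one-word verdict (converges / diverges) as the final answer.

Let f(x) = x^(-1/3). Then f is positive, continuous, and decreasing on [4, infinity), so the integral test applies.
Compute the improper integral int_{4}^infinity f(x) dx:
  antiderivative F(x) = 3*x^(2/3)/2.
  As x -> infinity, F(x) -> infinity (since p = 1/3 < 1).
  So the integral diverges. By the integral test, the series diverges.

diverges


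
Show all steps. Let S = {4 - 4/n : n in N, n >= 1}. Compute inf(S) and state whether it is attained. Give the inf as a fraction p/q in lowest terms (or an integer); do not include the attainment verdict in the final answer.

Analysis:
- Values: 0, 2, 8/3, 3, ... strictly increasing.
- Minimum is 0 (n=1); inf = 0 (attained).
- 4 - 4/n -> 4 from below; sup = 4, not attained.
Conclusion: inf(S) = 0, attained in S.

0


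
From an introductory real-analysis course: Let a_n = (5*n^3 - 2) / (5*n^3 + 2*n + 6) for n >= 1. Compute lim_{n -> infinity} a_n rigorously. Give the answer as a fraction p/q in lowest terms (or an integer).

Divide numerator and denominator by n^3, the highest power:
numerator / n^3 = 5 - 2/n^3
denominator / n^3 = 5 + 2/n^2 + 6/n^3
As n -> infinity, all terms of the form c/n^k (k >= 1) tend to 0.
So numerator / n^3 -> 5 and denominator / n^3 -> 5.
Therefore lim a_n = 1.

1


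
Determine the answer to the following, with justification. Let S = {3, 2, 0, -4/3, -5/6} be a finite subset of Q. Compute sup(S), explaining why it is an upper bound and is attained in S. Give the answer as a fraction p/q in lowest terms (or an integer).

S is finite, so sup(S) = max(S).
Sorted decreasing:
3, 2, 0, -5/6, -4/3
The extremum is 3.
For every x in S, x <= 3. And 3 is in S, so it is attained.
Therefore sup(S) = 3.

3


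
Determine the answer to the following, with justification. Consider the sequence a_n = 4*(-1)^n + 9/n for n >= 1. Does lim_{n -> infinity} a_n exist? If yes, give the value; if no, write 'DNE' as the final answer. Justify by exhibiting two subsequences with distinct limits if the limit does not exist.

Examine the behaviour of a_n along subsequences.
a_{2k} = 4 + 9/(2k) -> 4. a_{2k+1} = -4 + 9/(2k+1) -> -4.
Since these two subsequential limits are 4 and -4, distinct, the full sequence cannot converge (a convergent sequence has all subsequences tending to the same limit). So lim a_n does not exist.

DNE


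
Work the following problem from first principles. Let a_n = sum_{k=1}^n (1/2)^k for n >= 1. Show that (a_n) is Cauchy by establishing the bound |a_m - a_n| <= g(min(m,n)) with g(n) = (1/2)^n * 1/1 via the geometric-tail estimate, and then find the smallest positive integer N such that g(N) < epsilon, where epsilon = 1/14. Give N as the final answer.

For m > n >= 1: |a_m - a_n| = sum_{k=n+1}^m (1/2)^k < sum_{k=n+1}^infinity (1/2)^k = (1/2)^(n+1) / (1 - 1/2) = (1/2)^n * (1/2) * (2/1) = (1/2)^n * 1/1.
So g(n) = (1/2)^n / 1. Since g(n) -> 0, (a_n) is Cauchy.
Now solve g(N) < 1/14: (1/2)^N / 1 < 1/14 <=> 2^N > 1 / (1 * 1/14) = 14.
Check powers of 2: 2^3 = 8 <= 14, 2^4 = 16 > 14.
So the smallest such N is 4. Check: g(4) = 1/(1 * 16) = 1/16 < 1/14.

4


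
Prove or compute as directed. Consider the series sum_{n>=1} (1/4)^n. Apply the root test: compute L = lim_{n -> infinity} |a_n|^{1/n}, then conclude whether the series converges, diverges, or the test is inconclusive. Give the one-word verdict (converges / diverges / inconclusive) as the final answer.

Let a_n denote the general term. Form |a_n|^(1/n) and simplify:
|a_n|^(1/n) = 1/4
Take the limit as n -> infinity: L = 1/4.
Since L = 1/4 < 1, the root test implies convergence.

converges


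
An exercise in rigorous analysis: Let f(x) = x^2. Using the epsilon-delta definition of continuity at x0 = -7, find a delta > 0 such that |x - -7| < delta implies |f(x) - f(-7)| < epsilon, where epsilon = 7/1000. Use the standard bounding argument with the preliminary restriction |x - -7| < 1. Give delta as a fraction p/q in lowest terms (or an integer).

Factor: |x^2 - (-7)^2| = |x - -7| * |x + -7|.
Impose |x - -7| < 1 first. Then |x + -7| = |(x - -7) + 2*(-7)| <= |x - -7| + 2*|-7| < 1 + 14 = 15.
So |x^2 - (-7)^2| < delta * 15.
We need delta * 15 <= 7/1000, i.e. delta <= 7/1000/15 = 7/15000.
Since 7/15000 < 1, this is tighter than 1; take delta = 7/15000.
So delta = 7/15000 works.

7/15000


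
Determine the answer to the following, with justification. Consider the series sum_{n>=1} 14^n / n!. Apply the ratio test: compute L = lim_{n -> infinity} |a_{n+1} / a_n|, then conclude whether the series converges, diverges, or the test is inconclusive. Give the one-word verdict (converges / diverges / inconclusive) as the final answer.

Let a_n denote the general term. Form the ratio a_{n+1}/a_n and simplify:
a_{n+1}/a_n = 14/(n + 1)
Take the limit as n -> infinity: L = 0.
Since L = 0 < 1, the ratio test implies the series converges.

converges


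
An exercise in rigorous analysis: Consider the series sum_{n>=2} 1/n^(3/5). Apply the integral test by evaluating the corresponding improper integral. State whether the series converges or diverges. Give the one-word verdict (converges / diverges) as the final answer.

Let f(x) = x^(-3/5). Then f is positive, continuous, and decreasing on [2, infinity), so the integral test applies.
Compute the improper integral int_{2}^infinity f(x) dx:
  antiderivative F(x) = 5*x^(2/5)/2.
  As x -> infinity, F(x) -> infinity (since p = 3/5 < 1).
  So the integral diverges. By the integral test, the series diverges.

diverges


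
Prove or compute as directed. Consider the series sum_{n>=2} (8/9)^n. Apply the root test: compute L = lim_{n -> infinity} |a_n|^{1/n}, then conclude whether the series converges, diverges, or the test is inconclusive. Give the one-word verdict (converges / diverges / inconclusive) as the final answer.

Let a_n denote the general term. Form |a_n|^(1/n) and simplify:
|a_n|^(1/n) = 8/9
Take the limit as n -> infinity: L = 8/9.
Since L = 8/9 < 1, the root test implies convergence.

converges


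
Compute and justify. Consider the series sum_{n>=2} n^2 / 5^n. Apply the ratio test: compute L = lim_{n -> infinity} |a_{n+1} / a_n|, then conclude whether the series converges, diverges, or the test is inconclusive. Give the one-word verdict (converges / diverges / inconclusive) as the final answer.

Let a_n denote the general term. Form the ratio a_{n+1}/a_n and simplify:
a_{n+1}/a_n = (n + 1)^2/(5*n^2)
Take the limit as n -> infinity: L = 1/5.
Since L = 1/5 < 1, the ratio test implies the series converges.

converges


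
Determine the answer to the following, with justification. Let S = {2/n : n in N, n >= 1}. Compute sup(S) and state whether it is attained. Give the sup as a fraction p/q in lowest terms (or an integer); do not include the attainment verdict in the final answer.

Analysis:
- Values: 2, 1, 2/3, 1/2, ... strictly decreasing.
- The maximum is 2 (n=1); sup = 2 (attained).
- The set is bounded below by 0; 2/n -> 0 so 0 is the greatest lower bound.
- 0 is not in the set, so inf = 0 is not attained.
Conclusion: sup(S) = 2, attained in S.

2


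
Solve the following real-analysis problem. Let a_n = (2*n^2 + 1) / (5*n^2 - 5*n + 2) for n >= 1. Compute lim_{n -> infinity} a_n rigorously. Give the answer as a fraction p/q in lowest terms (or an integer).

Divide numerator and denominator by n^2, the highest power:
numerator / n^2 = 2 + n^(-2)
denominator / n^2 = 5 - 5/n + 2/n^2
As n -> infinity, all terms of the form c/n^k (k >= 1) tend to 0.
So numerator / n^2 -> 2 and denominator / n^2 -> 5.
Therefore lim a_n = 2/5.

2/5


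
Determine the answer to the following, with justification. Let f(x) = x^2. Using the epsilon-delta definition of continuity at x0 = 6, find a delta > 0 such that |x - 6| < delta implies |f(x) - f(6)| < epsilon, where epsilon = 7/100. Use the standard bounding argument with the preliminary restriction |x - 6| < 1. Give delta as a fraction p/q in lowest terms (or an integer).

Factor: |x^2 - (6)^2| = |x - 6| * |x + 6|.
Impose |x - 6| < 1 first. Then |x + 6| = |(x - 6) + 2*(6)| <= |x - 6| + 2*|6| < 1 + 12 = 13.
So |x^2 - (6)^2| < delta * 13.
We need delta * 13 <= 7/100, i.e. delta <= 7/100/13 = 7/1300.
Since 7/1300 < 1, this is tighter than 1; take delta = 7/1300.
So delta = 7/1300 works.

7/1300


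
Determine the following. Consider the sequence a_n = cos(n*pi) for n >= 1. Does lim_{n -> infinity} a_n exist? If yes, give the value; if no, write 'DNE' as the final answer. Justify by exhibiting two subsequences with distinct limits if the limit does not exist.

Examine the behaviour of a_n along subsequences.
cos(n*pi) = (-1)^n, so a_n = (-1)^n. a_{2k} = 1 -> 1. a_{2k+1} = -1 -> -1.
Since these two subsequential limits are 1 and -1, distinct, the full sequence cannot converge (a convergent sequence has all subsequences tending to the same limit). So lim a_n does not exist.

DNE


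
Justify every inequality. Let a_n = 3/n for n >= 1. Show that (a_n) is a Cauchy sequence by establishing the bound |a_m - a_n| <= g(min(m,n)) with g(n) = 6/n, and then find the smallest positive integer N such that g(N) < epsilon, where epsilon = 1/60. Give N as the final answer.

For any m, n >= 1, by the triangle inequality:
|a_m - a_n| = |3/m - 3/n| <= 3*1/m + 3*1/n <= 6/min(m,n).
So g(n) = 6/n bounds the Cauchy difference. Since g(n) -> 0, (a_n) is Cauchy.
Now solve g(N) < 1/60: 6/N < 1/60 <=> N > 6 / (1/60) = 360.
The smallest integer strictly greater than 360 is N = 361.
Check: g(361) = 6/361 = 6/361 < 1/60; g(360) = 1/60 >= 1/60. So N = 361.

361


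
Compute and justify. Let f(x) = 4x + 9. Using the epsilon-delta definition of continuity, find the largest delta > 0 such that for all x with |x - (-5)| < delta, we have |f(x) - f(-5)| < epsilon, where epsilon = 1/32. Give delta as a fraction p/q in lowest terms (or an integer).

We compute f(-5) = 4*(-5) + 9 = -11.
|f(x) - f(-5)| = |4x + 9 - (-11)| = |4(x - (-5))| = 4|x - (-5)|.
We need 4|x - (-5)| < 1/32, i.e. |x - (-5)| < 1/32 / 4 = 1/128.
So any delta <= 1/128 works. Conversely, if delta > 1/128, then x = -5 + 1/128 satisfies |x - (-5)| = 1/128 < delta but |f(x) - f(-5)| = 4 * 1/128 = 1/32, which is not < 1/32; so no larger delta works.
Hence the largest such delta is 1/128.

1/128


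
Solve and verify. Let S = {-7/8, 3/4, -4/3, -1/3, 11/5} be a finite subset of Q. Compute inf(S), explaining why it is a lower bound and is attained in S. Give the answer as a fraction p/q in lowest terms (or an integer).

S is finite, so inf(S) = min(S).
Sorted increasing:
-4/3, -7/8, -1/3, 3/4, 11/5
The extremum is -4/3.
For every x in S, x >= -4/3. And -4/3 is in S, so it is attained.
Therefore inf(S) = -4/3.

-4/3


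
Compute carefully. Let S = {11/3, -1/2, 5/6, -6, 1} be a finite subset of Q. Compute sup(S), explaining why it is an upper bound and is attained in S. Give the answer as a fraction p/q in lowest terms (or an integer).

S is finite, so sup(S) = max(S).
Sorted decreasing:
11/3, 1, 5/6, -1/2, -6
The extremum is 11/3.
For every x in S, x <= 11/3. And 11/3 is in S, so it is attained.
Therefore sup(S) = 11/3.

11/3


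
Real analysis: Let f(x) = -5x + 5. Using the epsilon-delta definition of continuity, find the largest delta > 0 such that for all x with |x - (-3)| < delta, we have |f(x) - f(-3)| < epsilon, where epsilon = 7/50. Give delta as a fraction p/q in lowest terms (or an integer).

We compute f(-3) = -5*(-3) + 5 = 20.
|f(x) - f(-3)| = |-5x + 5 - (20)| = |-5(x - (-3))| = 5|x - (-3)|.
We need 5|x - (-3)| < 7/50, i.e. |x - (-3)| < 7/50 / 5 = 7/250.
So any delta <= 7/250 works. Conversely, if delta > 7/250, then x = -3 + 7/250 satisfies |x - (-3)| = 7/250 < delta but |f(x) - f(-3)| = 5 * 7/250 = 7/50, which is not < 7/50; so no larger delta works.
Hence the largest such delta is 7/250.

7/250


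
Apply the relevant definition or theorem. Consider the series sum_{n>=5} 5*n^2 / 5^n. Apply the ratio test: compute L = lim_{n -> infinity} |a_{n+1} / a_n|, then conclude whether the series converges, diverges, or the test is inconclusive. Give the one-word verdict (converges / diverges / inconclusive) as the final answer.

Let a_n denote the general term. Form the ratio a_{n+1}/a_n and simplify:
a_{n+1}/a_n = (n + 1)^2/(5*n^2)
Take the limit as n -> infinity: L = 1/5.
Since L = 1/5 < 1, the ratio test implies the series converges.

converges


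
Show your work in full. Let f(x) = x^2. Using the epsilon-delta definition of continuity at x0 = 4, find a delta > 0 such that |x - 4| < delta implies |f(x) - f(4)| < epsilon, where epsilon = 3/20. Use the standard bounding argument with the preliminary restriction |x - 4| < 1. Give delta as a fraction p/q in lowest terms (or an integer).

Factor: |x^2 - (4)^2| = |x - 4| * |x + 4|.
Impose |x - 4| < 1 first. Then |x + 4| = |(x - 4) + 2*(4)| <= |x - 4| + 2*|4| < 1 + 8 = 9.
So |x^2 - (4)^2| < delta * 9.
We need delta * 9 <= 3/20, i.e. delta <= 3/20/9 = 1/60.
Since 1/60 < 1, this is tighter than 1; take delta = 1/60.
So delta = 1/60 works.

1/60


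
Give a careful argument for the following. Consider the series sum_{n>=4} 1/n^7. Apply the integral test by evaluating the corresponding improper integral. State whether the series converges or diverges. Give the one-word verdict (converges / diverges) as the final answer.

Let f(x) = x^(-7). Then f is positive, continuous, and decreasing on [4, infinity), so the integral test applies.
Compute the improper integral int_{4}^infinity f(x) dx:
  antiderivative F(x) = -1/(6*x^6).
  As x -> infinity, F(x) -> 0 (since p = 7 > 1).
  So int = F(infinity) - F(4) = 0 - (-1/24576) = 1/24576.
  Finite, so by the integral test, the series converges.

converges


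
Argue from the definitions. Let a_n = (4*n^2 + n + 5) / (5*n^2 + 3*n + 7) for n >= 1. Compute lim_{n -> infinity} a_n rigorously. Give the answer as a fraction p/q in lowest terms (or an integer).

Divide numerator and denominator by n^2, the highest power:
numerator / n^2 = 4 + 1/n + 5/n^2
denominator / n^2 = 5 + 3/n + 7/n^2
As n -> infinity, all terms of the form c/n^k (k >= 1) tend to 0.
So numerator / n^2 -> 4 and denominator / n^2 -> 5.
Therefore lim a_n = 4/5.

4/5


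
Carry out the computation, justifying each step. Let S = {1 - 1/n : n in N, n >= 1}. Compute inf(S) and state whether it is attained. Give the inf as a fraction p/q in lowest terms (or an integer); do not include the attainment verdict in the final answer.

Analysis:
- Values: 0, 1/2, 2/3, 3/4, ... strictly increasing.
- Minimum is 0 (n=1); inf = 0 (attained).
- 1 - 1/n -> 1 from below; sup = 1, not attained.
Conclusion: inf(S) = 0, attained in S.

0


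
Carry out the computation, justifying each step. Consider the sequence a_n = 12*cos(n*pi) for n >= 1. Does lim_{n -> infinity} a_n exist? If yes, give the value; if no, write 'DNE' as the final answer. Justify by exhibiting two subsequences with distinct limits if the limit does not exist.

Examine the behaviour of a_n along subsequences.
cos(n*pi) = (-1)^n, so a_n = 12*(-1)^n. a_{2k} = 12 -> 12. a_{2k+1} = -12 -> -12.
Since these two subsequential limits are 12 and -12, distinct, the full sequence cannot converge (a convergent sequence has all subsequences tending to the same limit). So lim a_n does not exist.

DNE


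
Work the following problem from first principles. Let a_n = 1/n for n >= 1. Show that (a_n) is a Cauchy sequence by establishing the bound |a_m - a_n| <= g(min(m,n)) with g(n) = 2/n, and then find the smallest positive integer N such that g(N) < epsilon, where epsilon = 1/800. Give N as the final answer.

For any m, n >= 1, by the triangle inequality:
|a_m - a_n| = |1/m - 1/n| <= 1/m + 1/n <= 2/min(m,n).
So g(n) = 2/n bounds the Cauchy difference. Since g(n) -> 0, (a_n) is Cauchy.
Now solve g(N) < 1/800: 2/N < 1/800 <=> N > 2 / (1/800) = 1600.
The smallest integer strictly greater than 1600 is N = 1601.
Check: g(1601) = 2/1601 = 2/1601 < 1/800; g(1600) = 1/800 >= 1/800. So N = 1601.

1601


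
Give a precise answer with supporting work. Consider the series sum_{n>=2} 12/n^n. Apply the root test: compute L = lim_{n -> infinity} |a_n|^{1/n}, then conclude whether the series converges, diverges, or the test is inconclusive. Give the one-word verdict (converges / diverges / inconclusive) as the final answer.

Let a_n denote the general term. Form |a_n|^(1/n) and simplify:
|a_n|^(1/n) = 12^(1/n)/n
Take the limit as n -> infinity: L = 0.
Since L = 0 < 1, the root test implies convergence.

converges


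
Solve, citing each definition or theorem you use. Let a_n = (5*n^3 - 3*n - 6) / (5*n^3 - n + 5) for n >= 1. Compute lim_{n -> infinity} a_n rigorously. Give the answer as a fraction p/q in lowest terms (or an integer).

Divide numerator and denominator by n^3, the highest power:
numerator / n^3 = 5 - 3/n^2 - 6/n^3
denominator / n^3 = 5 - 1/n^2 + 5/n^3
As n -> infinity, all terms of the form c/n^k (k >= 1) tend to 0.
So numerator / n^3 -> 5 and denominator / n^3 -> 5.
Therefore lim a_n = 1.

1


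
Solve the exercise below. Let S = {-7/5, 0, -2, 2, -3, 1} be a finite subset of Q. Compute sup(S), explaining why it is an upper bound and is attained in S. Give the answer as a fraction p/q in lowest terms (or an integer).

S is finite, so sup(S) = max(S).
Sorted decreasing:
2, 1, 0, -7/5, -2, -3
The extremum is 2.
For every x in S, x <= 2. And 2 is in S, so it is attained.
Therefore sup(S) = 2.

2


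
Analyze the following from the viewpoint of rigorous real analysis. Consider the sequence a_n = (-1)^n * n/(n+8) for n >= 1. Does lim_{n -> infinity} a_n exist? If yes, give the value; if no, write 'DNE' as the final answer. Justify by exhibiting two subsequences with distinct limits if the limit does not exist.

Examine the behaviour of a_n along subsequences.
a_{2k} = 2k/(2k+8) -> 1. a_{2k+1} = -(2k+1)/(2k+9) -> -1.
Since these two subsequential limits are 1 and -1, distinct, the full sequence cannot converge (a convergent sequence has all subsequences tending to the same limit). So lim a_n does not exist.

DNE
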